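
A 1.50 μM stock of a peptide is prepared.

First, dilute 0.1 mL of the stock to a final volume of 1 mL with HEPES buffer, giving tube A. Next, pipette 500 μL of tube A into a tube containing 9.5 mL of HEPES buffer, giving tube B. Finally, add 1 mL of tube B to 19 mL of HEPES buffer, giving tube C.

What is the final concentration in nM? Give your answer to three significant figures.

Step 1: 0.1 mL brought to 1 mL → factor 1/0.1 = 10
Step 2: 500 μL + 9.5 mL = 10000 μL total → factor 10000/500 = 20
Step 3: 1 mL + 19 mL = 20 mL total → factor 20/1 = 20
Overall dilution factor = 10 × 20 × 20 = 4000
Final = 1.50 μM / 4000 = 0.0003750 μM = 0.375 nM

0.375 nM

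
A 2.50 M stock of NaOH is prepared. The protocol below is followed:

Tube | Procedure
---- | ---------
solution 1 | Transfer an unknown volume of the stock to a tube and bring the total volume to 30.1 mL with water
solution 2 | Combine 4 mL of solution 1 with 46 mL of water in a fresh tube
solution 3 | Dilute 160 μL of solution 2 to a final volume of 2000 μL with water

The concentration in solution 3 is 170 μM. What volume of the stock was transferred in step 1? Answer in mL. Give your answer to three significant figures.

Step 1: v brought to 30.1 mL → factor = 30.1 mL/v
Step 2: 4 mL + 46 mL = 50 mL total → factor 50/4 = 12.5
Step 3: 160 μL brought to 2000 μL → factor 2000/160 = 12.5
Product of known-step factors = 156.25
Overall factor = 2.50 M / (170 μM) = 14706
Step-1 factor = 14706 / 156.25 = 94.118
v = 30.1 mL / 94.118 = 0.320 mL

0.320 mL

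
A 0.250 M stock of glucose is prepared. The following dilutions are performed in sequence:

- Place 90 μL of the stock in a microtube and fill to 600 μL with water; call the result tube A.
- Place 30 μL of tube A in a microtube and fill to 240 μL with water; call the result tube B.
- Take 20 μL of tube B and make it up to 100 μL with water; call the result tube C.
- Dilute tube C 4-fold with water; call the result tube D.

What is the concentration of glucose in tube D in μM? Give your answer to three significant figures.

Step 1: 90 μL brought to 600 μL → factor 600/90 = 6.6667
Step 2: 30 μL brought to 240 μL → factor 240/30 = 8
Step 3: 20 μL brought to 100 μL → factor 100/20 = 5
Step 4: 4-fold → factor 4
Overall dilution factor = 6.6667 × 8 × 5 × 4 = 1066.7
Final = 0.250 M / 1066.7 = 0.0002344 M = 234 μM

234 μM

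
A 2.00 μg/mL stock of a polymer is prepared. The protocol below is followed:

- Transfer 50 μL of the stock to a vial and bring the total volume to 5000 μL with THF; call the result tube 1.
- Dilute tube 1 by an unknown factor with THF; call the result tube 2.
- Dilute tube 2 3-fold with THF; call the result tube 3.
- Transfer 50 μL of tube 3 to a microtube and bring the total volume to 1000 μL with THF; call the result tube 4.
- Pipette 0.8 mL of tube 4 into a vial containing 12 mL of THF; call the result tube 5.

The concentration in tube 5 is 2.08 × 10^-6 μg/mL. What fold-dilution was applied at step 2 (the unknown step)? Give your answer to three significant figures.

10.0-fold

Step 1: 50 μL brought to 5000 μL → factor 5000/50 = 100
Step 2: unknown factor x
Step 3: 3-fold → factor 3
Step 4: 50 μL brought to 1000 μL → factor 1000/50 = 20
Step 5: 0.8 mL + 12 mL = 12.8 mL total → factor 12.8/0.8 = 16
Product of known-step factors = 96000
Overall factor = 2.00 μg/mL / (2.08 × 10^-6 μg/mL) = 9.6154 × 10^5
x = 9.6154 × 10^5 / 96000 = 10.0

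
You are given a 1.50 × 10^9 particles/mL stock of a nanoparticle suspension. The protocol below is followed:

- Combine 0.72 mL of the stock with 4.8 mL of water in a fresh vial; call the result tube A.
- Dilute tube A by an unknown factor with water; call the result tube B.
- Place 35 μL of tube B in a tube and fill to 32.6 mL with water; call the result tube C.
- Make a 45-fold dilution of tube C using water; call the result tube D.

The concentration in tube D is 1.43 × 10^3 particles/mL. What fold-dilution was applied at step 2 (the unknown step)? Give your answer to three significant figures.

Step 1: 0.72 mL + 4.8 mL = 5.52 mL total → factor 5.52/0.72 = 7.6667
Step 2: unknown factor x
Step 3: 35 μL brought to 32.6 mL → factor 32600/35 = 931.43
Step 4: 45-fold → factor 45
Product of known-step factors = 3.2134 × 10^5
Overall factor = 1.50 × 10^9 particles/mL / (1.43 × 10^3 particles/mL) = 1.049 × 10^6
x = 1.049 × 10^6 / 3.2134 × 10^5 = 3.26

3.26-fold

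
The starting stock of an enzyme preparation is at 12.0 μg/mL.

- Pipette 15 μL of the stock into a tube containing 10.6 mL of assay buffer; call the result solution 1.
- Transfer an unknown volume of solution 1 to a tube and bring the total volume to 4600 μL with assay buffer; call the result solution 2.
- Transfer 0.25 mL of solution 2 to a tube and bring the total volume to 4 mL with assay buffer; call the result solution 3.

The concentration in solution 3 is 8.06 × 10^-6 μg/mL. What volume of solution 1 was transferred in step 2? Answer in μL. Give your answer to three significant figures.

35.0 μL

Step 1: 15 μL + 10.6 mL = 10615 μL total → factor 10615/15 = 707.67
Step 2: v brought to 4600 μL → factor = 4600 μL/v
Step 3: 0.25 mL brought to 4 mL → factor 4/0.25 = 16
Product of known-step factors = 11323
Overall factor = 12.0 μg/mL / (8.06 × 10^-6 μg/mL) = 1.4888 × 10^6
Step-2 factor = 1.4888 × 10^6 / 11323 = 131.49
v = 4600 μL / 131.49 = 35.0 μL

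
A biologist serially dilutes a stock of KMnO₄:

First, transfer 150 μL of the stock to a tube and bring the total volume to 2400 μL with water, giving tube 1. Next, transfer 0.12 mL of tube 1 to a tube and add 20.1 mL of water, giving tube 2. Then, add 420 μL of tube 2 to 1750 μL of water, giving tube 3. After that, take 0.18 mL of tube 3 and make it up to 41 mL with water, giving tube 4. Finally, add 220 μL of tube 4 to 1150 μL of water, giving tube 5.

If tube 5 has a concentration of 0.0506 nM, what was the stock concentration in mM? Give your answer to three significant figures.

Step 1: 150 μL brought to 2400 μL → factor 2400/150 = 16
Step 2: 0.12 mL + 20.1 mL = 20.22 mL total → factor 20.22/0.12 = 168.5
Step 3: 420 μL + 1750 μL = 2170 μL total → factor 2170/420 = 5.1667
Step 4: 0.18 mL brought to 41 mL → factor 41/0.18 = 227.78
Step 5: 220 μL + 1150 μL = 1370 μL total → factor 1370/220 = 6.2273
Overall dilution factor = 16 × 168.5 × 5.1667 × 227.78 × 6.2273 = 1.9758 × 10^7
Stock = 0.0506 nM × 1.9758 × 10^7 = 9.997 × 10^5 nM = 1.00 mM

1.00 mM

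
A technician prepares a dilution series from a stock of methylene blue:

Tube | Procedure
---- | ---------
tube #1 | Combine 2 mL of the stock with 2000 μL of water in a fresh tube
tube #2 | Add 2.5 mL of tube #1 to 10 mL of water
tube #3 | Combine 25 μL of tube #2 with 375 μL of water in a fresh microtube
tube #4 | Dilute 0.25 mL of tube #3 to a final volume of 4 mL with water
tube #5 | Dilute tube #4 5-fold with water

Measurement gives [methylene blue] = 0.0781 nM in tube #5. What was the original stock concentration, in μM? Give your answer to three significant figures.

Step 1: 2 mL + 2000 μL = 4 mL total → factor 4/2 = 2
Step 2: 2.5 mL + 10 mL = 12.5 mL total → factor 12.5/2.5 = 5
Step 3: 25 μL + 375 μL = 400 μL total → factor 400/25 = 16
Step 4: 0.25 mL brought to 4 mL → factor 4/0.25 = 16
Step 5: 5-fold → factor 5
Overall dilution factor = 2 × 5 × 16 × 16 × 5 = 12800
Stock = 0.0781 nM × 12800 = 999.7 nM = 1.00 μM

1.00 μM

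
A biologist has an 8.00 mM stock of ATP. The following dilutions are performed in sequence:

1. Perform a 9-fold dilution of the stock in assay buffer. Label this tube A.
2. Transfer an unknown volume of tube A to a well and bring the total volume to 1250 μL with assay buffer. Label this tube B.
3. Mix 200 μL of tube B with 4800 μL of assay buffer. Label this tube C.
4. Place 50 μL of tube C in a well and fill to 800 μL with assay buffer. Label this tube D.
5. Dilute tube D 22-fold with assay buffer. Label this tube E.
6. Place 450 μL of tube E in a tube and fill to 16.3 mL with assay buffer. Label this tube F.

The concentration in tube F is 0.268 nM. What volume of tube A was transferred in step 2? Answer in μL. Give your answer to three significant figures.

120 μL

Step 1: 9-fold → factor 9
Step 2: v brought to 1250 μL → factor = 1250 μL/v
Step 3: 200 μL + 4800 μL = 5000 μL total → factor 5000/200 = 25
Step 4: 50 μL brought to 800 μL → factor 800/50 = 16
Step 5: 22-fold → factor 22
Step 6: 450 μL brought to 16.3 mL → factor 16300/450 = 36.222
Product of known-step factors = 2.8688 × 10^6
Overall factor = 8.00 mM / (0.268 nM) = 2.9851 × 10^7
Step-2 factor = 2.9851 × 10^7 / 2.8688 × 10^6 = 10.405
v = 1250 μL / 10.405 = 120 μL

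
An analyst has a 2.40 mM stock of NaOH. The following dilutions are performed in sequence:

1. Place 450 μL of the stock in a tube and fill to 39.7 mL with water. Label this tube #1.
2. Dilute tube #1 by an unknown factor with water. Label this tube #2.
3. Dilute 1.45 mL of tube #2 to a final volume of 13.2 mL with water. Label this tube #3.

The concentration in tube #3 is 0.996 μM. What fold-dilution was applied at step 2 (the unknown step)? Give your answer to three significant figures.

3.00-fold

Step 1: 450 μL brought to 39.7 mL → factor 39700/450 = 88.222
Step 2: unknown factor x
Step 3: 1.45 mL brought to 13.2 mL → factor 13.2/1.45 = 9.1034
Product of known-step factors = 803.13
Overall factor = 2.40 mM / (0.996 μM) = 2409.6
x = 2409.6 / 803.13 = 3.00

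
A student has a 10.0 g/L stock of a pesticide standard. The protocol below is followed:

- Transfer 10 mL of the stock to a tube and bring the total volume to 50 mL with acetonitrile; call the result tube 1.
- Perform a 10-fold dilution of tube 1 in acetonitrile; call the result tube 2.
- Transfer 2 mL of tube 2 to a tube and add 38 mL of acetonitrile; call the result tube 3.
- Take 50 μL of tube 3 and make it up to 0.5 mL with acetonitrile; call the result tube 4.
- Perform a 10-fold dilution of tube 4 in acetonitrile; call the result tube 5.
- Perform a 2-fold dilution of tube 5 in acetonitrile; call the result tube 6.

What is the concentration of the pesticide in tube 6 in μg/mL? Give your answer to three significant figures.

0.0500 μg/mL

Step 1: 10 mL brought to 50 mL → factor 50/10 = 5
Step 2: 10-fold → factor 10
Step 3: 2 mL + 38 mL = 40 mL total → factor 40/2 = 20
Step 4: 50 μL brought to 0.5 mL → factor 500/50 = 10
Step 5: 10-fold → factor 10
Step 6: 2-fold → factor 2
Overall dilution factor = 5 × 10 × 20 × 10 × 10 × 2 = 2 × 10^5
Final = 10.0 g/L / 2 × 10^5 = 5.000 × 10^-5 g/L = 0.0500 μg/mL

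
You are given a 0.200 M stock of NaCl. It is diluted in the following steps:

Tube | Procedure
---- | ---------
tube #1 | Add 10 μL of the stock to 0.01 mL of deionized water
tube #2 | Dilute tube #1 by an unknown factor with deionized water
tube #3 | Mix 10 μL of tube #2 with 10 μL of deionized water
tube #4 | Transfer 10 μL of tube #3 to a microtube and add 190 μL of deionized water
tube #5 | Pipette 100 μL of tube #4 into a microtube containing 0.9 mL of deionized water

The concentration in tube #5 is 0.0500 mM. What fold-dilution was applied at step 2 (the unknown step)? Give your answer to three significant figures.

Step 1: 10 μL + 0.01 mL = 20 μL total → factor 20/10 = 2
Step 2: unknown factor x
Step 3: 10 μL + 10 μL = 20 μL total → factor 20/10 = 2
Step 4: 10 μL + 190 μL = 200 μL total → factor 200/10 = 20
Step 5: 100 μL + 0.9 mL = 1000 μL total → factor 1000/100 = 10
Product of known-step factors = 800
Overall factor = 0.200 M / (0.0500 mM) = 4000
x = 4000 / 800 = 5.00

5.00-fold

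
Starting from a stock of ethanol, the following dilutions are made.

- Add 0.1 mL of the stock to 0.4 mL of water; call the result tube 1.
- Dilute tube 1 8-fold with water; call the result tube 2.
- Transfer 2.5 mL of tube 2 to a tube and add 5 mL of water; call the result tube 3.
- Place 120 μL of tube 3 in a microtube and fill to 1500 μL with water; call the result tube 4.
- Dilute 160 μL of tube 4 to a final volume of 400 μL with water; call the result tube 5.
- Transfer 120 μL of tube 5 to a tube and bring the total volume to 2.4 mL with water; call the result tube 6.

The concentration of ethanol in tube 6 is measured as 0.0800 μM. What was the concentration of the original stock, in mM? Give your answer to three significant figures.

Step 1: 0.1 mL + 0.4 mL = 0.5 mL total → factor 0.5/0.1 = 5
Step 2: 8-fold → factor 8
Step 3: 2.5 mL + 5 mL = 7.5 mL total → factor 7.5/2.5 = 3
Step 4: 120 μL brought to 1500 μL → factor 1500/120 = 12.5
Step 5: 160 μL brought to 400 μL → factor 400/160 = 2.5
Step 6: 120 μL brought to 2.4 mL → factor 2400/120 = 20
Overall dilution factor = 5 × 8 × 3 × 12.5 × 2.5 × 20 = 75000
Stock = 0.0800 μM × 75000 = 6000 μM = 6.00 mM

6.00 mM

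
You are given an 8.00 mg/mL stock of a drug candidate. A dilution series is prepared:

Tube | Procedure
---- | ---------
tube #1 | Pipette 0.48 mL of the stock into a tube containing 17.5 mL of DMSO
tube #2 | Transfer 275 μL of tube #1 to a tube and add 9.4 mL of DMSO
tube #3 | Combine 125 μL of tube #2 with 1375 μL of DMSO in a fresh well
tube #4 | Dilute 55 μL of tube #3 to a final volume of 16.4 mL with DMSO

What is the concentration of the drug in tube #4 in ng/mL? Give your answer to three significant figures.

Step 1: 0.48 mL + 17.5 mL = 17.98 mL total → factor 17.98/0.48 = 37.458
Step 2: 275 μL + 9.4 mL = 9675 μL total → factor 9675/275 = 35.182
Step 3: 125 μL + 1375 μL = 1500 μL total → factor 1500/125 = 12
Step 4: 55 μL brought to 16.4 mL → factor 16400/55 = 298.18
Dilution factor through tube #4 = 37.458 × 35.182 × 12 × 298.18 = 4.7155 × 10^6
[tube #4] = 8.00 mg/mL / 4.7155 × 10^6 = 1.697 × 10^-6 mg/mL = 1.70 ng/mL

1.70 ng/mL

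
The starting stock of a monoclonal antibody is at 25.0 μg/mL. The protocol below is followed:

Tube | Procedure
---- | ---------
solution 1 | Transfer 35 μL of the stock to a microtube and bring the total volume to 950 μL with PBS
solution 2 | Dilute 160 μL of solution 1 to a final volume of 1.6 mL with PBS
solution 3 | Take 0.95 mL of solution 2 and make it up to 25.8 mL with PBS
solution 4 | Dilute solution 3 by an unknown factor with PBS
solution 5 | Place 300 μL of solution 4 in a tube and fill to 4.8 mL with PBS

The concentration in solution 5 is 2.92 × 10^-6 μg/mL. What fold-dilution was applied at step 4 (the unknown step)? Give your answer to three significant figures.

Step 1: 35 μL brought to 950 μL → factor 950/35 = 27.143
Step 2: 160 μL brought to 1.6 mL → factor 1600/160 = 10
Step 3: 0.95 mL brought to 25.8 mL → factor 25.8/0.95 = 27.158
Step 4: unknown factor x
Step 5: 300 μL brought to 4.8 mL → factor 4800/300 = 16
Product of known-step factors = 1.1794 × 10^5
Overall factor = 25.0 μg/mL / (2.92 × 10^-6 μg/mL) = 8.5616 × 10^6
x = 8.5616 × 10^6 / 1.1794 × 10^5 = 72.6

72.6-fold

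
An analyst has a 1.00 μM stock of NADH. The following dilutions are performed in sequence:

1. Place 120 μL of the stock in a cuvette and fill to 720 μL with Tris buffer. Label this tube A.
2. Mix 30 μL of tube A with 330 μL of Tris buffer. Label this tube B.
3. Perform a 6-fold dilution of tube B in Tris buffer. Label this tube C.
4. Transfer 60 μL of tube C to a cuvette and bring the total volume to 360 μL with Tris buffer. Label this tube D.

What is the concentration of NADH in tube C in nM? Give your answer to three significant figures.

Step 1: 120 μL brought to 720 μL → factor 720/120 = 6
Step 2: 30 μL + 330 μL = 360 μL total → factor 360/30 = 12
Step 3: 6-fold → factor 6
Dilution factor through tube C = 6 × 12 × 6 = 432
[tube C] = 1.00 μM / 432 = 0.002315 μM = 2.31 nM

2.31 nM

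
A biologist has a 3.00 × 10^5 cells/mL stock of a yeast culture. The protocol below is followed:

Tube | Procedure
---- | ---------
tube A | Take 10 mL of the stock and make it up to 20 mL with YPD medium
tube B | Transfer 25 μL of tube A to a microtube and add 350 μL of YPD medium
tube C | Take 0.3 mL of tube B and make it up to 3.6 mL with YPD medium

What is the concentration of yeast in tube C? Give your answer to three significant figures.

833 cells/mL

Step 1: 10 mL brought to 20 mL → factor 20/10 = 2
Step 2: 25 μL + 350 μL = 375 μL total → factor 375/25 = 15
Step 3: 0.3 mL brought to 3.6 mL → factor 3.6/0.3 = 12
Overall dilution factor = 2 × 15 × 12 = 360
Final = 3.00 × 10^5 cells/mL / 360 = 833 cells/mL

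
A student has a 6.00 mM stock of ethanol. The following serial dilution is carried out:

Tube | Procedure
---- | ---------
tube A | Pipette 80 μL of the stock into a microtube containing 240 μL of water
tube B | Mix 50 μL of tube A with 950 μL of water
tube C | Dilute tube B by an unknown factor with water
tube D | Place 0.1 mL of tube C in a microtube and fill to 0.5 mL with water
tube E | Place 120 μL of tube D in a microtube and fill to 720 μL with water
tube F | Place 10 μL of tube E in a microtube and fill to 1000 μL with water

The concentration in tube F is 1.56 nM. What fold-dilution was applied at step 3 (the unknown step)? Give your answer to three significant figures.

16.0-fold

Step 1: 80 μL + 240 μL = 320 μL total → factor 320/80 = 4
Step 2: 50 μL + 950 μL = 1000 μL total → factor 1000/50 = 20
Step 3: unknown factor x
Step 4: 0.1 mL brought to 0.5 mL → factor 0.5/0.1 = 5
Step 5: 120 μL brought to 720 μL → factor 720/120 = 6
Step 6: 10 μL brought to 1000 μL → factor 1000/10 = 100
Product of known-step factors = 2.4 × 10^5
Overall factor = 6.00 mM / (1.56 nM) = 3.8462 × 10^6
x = 3.8462 × 10^6 / 2.4 × 10^5 = 16.0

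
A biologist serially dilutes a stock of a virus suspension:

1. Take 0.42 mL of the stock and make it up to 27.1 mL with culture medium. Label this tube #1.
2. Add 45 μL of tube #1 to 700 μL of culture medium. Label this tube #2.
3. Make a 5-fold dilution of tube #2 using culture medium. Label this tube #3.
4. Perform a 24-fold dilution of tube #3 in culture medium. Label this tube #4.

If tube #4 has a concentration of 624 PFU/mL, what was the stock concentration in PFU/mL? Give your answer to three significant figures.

8.00 × 10^7 PFU/mL

Step 1: 0.42 mL brought to 27.1 mL → factor 27.1/0.42 = 64.524
Step 2: 45 μL + 700 μL = 745 μL total → factor 745/45 = 16.556
Step 3: 5-fold → factor 5
Step 4: 24-fold → factor 24
Overall dilution factor = 64.524 × 16.556 × 5 × 24 = 1.2819 × 10^5
Stock = 624 PFU/mL × 1.2819 × 10^5 = 8.00 × 10^7 PFU/mL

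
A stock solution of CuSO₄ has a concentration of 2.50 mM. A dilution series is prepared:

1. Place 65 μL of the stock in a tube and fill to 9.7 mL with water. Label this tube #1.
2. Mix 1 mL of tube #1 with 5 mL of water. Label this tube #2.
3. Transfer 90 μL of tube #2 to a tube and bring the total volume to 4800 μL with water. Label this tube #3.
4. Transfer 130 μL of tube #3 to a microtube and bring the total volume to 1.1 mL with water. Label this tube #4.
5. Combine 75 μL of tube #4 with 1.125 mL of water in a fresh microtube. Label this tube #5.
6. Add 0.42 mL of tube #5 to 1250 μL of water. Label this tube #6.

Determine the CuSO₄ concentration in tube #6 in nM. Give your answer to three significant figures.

0.0973 nM

Step 1: 65 μL brought to 9.7 mL → factor 9700/65 = 149.23
Step 2: 1 mL + 5 mL = 6 mL total → factor 6/1 = 6
Step 3: 90 μL brought to 4800 μL → factor 4800/90 = 53.333
Step 4: 130 μL brought to 1.1 mL → factor 1100/130 = 8.4615
Step 5: 75 μL + 1.125 mL = 1200 μL total → factor 1200/75 = 16
Step 6: 0.42 mL + 1250 μL = 1.67 mL total → factor 1.67/0.42 = 3.9762
Overall dilution factor = 149.23 × 6 × 53.333 × 8.4615 × 16 × 3.9762 = 2.5707 × 10^7
Final = 2.50 mM / 2.5707 × 10^7 = 9.725 × 10^-8 mM = 0.0973 nM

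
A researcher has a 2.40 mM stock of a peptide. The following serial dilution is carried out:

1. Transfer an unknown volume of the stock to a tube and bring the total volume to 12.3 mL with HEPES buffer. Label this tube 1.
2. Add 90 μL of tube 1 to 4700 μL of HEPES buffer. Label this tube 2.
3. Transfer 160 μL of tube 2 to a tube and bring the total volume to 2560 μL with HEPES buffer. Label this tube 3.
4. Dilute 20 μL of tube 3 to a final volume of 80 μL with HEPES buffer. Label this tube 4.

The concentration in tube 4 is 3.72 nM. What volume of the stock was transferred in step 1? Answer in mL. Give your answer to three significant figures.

0.0649 mL

Step 1: v brought to 12.3 mL → factor = 12.3 mL/v
Step 2: 90 μL + 4700 μL = 4790 μL total → factor 4790/90 = 53.222
Step 3: 160 μL brought to 2560 μL → factor 2560/160 = 16
Step 4: 20 μL brought to 80 μL → factor 80/20 = 4
Product of known-step factors = 3406.2
Overall factor = 2.40 mM / (3.72 nM) = 6.4516 × 10^5
Step-1 factor = 6.4516 × 10^5 / 3406.2 = 189.41
v = 12.3 mL / 189.41 = 0.0649 mL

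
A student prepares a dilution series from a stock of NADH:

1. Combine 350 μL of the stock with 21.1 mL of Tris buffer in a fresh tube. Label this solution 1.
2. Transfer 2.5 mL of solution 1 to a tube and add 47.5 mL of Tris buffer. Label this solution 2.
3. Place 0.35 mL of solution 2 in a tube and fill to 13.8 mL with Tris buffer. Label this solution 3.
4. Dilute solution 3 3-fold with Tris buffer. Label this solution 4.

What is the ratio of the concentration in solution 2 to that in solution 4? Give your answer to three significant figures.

118

Step 1: 350 μL + 21.1 mL = 21450 μL total → factor 21450/350 = 61.286
Step 2: 2.5 mL + 47.5 mL = 50 mL total → factor 50/2.5 = 20
Step 3: 0.35 mL brought to 13.8 mL → factor 13.8/0.35 = 39.429
Step 4: 3-fold → factor 3
Dilution factor to solution 2 = 1225.7; to solution 4 = 1.4498 × 10^5
[solution 2]/[solution 4] = (factor to solution 4)/(factor to solution 2) = 1.4498 × 10^5/1225.7 = 118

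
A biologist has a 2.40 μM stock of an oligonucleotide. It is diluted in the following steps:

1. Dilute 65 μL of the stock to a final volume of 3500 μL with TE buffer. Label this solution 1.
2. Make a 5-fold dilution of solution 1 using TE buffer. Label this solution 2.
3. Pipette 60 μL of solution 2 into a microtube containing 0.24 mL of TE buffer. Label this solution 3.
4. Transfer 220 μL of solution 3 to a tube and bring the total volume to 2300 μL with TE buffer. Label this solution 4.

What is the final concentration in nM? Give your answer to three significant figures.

0.171 nM

Step 1: 65 μL brought to 3500 μL → factor 3500/65 = 53.846
Step 2: 5-fold → factor 5
Step 3: 60 μL + 0.24 mL = 300 μL total → factor 300/60 = 5
Step 4: 220 μL brought to 2300 μL → factor 2300/220 = 10.455
Overall dilution factor = 53.846 × 5 × 5 × 10.455 = 14073
Final = 2.40 μM / 14073 = 0.0001705 μM = 0.171 nM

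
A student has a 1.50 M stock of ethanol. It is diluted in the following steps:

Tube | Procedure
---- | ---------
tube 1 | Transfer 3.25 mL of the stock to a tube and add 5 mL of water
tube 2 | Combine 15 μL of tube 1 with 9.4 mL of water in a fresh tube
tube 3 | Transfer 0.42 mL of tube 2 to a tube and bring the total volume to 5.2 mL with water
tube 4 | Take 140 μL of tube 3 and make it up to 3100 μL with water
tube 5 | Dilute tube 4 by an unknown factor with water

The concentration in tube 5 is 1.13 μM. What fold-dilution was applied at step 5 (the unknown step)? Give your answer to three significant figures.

3.04-fold

Step 1: 3.25 mL + 5 mL = 8.25 mL total → factor 8.25/3.25 = 2.5385
Step 2: 15 μL + 9.4 mL = 9415 μL total → factor 9415/15 = 627.67
Step 3: 0.42 mL brought to 5.2 mL → factor 5.2/0.42 = 12.381
Step 4: 140 μL brought to 3100 μL → factor 3100/140 = 22.143
Step 5: unknown factor x
Product of known-step factors = 4.368 × 10^5
Overall factor = 1.50 M / (1.13 μM) = 1.3274 × 10^6
x = 1.3274 × 10^6 / 4.368 × 10^5 = 3.04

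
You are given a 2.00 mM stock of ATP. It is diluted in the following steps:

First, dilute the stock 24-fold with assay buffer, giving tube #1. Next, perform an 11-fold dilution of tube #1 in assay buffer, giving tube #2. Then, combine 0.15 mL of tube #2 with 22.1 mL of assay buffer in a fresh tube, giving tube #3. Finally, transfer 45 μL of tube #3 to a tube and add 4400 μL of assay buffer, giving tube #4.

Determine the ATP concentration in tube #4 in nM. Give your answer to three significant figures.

0.517 nM

Step 1: 24-fold → factor 24
Step 2: 11-fold → factor 11
Step 3: 0.15 mL + 22.1 mL = 22.25 mL total → factor 22.25/0.15 = 148.33
Step 4: 45 μL + 4400 μL = 4445 μL total → factor 4445/45 = 98.778
Overall dilution factor = 24 × 11 × 148.33 × 98.778 = 3.8681 × 10^6
Final = 2.00 mM / 3.8681 × 10^6 = 5.170 × 10^-7 mM = 0.517 nM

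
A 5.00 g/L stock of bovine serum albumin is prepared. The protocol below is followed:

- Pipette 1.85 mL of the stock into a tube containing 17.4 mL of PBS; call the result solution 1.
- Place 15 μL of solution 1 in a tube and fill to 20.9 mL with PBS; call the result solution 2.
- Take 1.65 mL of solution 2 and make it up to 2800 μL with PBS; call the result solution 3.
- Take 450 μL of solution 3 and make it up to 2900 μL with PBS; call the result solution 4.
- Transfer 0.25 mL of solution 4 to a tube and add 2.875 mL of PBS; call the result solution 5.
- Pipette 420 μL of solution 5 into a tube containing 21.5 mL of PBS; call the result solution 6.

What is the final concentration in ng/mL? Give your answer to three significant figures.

0.0483 ng/mL

Step 1: 1.85 mL + 17.4 mL = 19.25 mL total → factor 19.25/1.85 = 10.405
Step 2: 15 μL brought to 20.9 mL → factor 20900/15 = 1393.3
Step 3: 1.65 mL brought to 2800 μL → factor 2.8/1.65 = 1.697
Step 4: 450 μL brought to 2900 μL → factor 2900/450 = 6.4444
Step 5: 0.25 mL + 2.875 mL = 3.125 mL total → factor 3.125/0.25 = 12.5
Step 6: 420 μL + 21.5 mL = 21920 μL total → factor 21920/420 = 52.19
Overall dilution factor = 10.405 × 1393.3 × 1.697 × 6.4444 × 12.5 × 52.19 = 1.0344 × 10^8
Final = 5.00 g/L / 1.0344 × 10^8 = 4.834 × 10^-8 g/L = 0.0483 ng/mL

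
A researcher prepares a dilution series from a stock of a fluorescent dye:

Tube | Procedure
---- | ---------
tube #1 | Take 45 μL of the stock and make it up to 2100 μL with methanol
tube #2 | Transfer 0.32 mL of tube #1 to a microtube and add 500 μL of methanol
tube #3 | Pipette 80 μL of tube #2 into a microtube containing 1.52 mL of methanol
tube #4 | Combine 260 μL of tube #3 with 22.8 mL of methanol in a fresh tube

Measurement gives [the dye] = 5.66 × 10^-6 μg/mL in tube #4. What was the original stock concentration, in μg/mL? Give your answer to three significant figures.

Step 1: 45 μL brought to 2100 μL → factor 2100/45 = 46.667
Step 2: 0.32 mL + 500 μL = 0.82 mL total → factor 0.82/0.32 = 2.5625
Step 3: 80 μL + 1.52 mL = 1600 μL total → factor 1600/80 = 20
Step 4: 260 μL + 22.8 mL = 23060 μL total → factor 23060/260 = 88.692
Overall dilution factor = 46.667 × 2.5625 × 20 × 88.692 = 2.1212 × 10^5
Stock = 5.66 × 10^-6 μg/mL × 2.1212 × 10^5 = 1.20 μg/mL

1.20 μg/mL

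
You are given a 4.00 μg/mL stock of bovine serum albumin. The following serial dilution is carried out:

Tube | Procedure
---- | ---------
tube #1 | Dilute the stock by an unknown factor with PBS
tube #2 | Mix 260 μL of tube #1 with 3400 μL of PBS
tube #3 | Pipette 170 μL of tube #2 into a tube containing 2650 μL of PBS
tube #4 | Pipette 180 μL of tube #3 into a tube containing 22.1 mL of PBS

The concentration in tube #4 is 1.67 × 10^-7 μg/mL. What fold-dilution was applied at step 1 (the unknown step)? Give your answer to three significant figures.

829-fold

Step 1: unknown factor x
Step 2: 260 μL + 3400 μL = 3660 μL total → factor 3660/260 = 14.077
Step 3: 170 μL + 2650 μL = 2820 μL total → factor 2820/170 = 16.588
Step 4: 180 μL + 22.1 mL = 22280 μL total → factor 22280/180 = 123.78
Product of known-step factors = 28904
Overall factor = 4.00 μg/mL / (1.67 × 10^-7 μg/mL) = 2.3952 × 10^7
x = 2.3952 × 10^7 / 28904 = 829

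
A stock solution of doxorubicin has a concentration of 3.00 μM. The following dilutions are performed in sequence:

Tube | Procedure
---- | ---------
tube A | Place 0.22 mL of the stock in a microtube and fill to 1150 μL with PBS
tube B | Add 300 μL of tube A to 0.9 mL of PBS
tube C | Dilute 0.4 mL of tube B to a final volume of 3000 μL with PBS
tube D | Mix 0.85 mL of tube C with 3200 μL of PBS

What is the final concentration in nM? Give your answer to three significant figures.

4.02 nM

Step 1: 0.22 mL brought to 1150 μL → factor 1.15/0.22 = 5.2273
Step 2: 300 μL + 0.9 mL = 1200 μL total → factor 1200/300 = 4
Step 3: 0.4 mL brought to 3000 μL → factor 3/0.4 = 7.5
Step 4: 0.85 mL + 3200 μL = 4.05 mL total → factor 4.05/0.85 = 4.7647
Overall dilution factor = 5.2273 × 4 × 7.5 × 4.7647 = 747.19
Final = 3.00 μM / 747.19 = 0.004015 μM = 4.02 nM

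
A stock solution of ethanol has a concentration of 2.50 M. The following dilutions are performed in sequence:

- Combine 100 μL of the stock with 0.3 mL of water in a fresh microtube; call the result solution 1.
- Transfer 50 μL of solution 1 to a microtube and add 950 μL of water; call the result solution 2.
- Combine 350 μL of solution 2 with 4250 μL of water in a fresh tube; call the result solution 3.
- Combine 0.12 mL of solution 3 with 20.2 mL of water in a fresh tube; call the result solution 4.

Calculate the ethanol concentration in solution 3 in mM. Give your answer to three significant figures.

2.38 mM

Step 1: 100 μL + 0.3 mL = 400 μL total → factor 400/100 = 4
Step 2: 50 μL + 950 μL = 1000 μL total → factor 1000/50 = 20
Step 3: 350 μL + 4250 μL = 4600 μL total → factor 4600/350 = 13.143
Dilution factor through solution 3 = 4 × 20 × 13.143 = 1051.4
[solution 3] = 2.50 M / 1051.4 = 0.002378 M = 2.38 mM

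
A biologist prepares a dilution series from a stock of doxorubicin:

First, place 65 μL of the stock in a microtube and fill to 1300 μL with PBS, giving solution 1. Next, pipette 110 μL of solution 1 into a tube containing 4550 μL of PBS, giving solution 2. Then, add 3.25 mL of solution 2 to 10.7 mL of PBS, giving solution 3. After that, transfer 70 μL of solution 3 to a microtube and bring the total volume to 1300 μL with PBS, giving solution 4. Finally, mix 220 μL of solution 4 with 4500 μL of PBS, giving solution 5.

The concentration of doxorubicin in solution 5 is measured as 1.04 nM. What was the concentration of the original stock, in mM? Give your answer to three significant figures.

1.51 mM

Step 1: 65 μL brought to 1300 μL → factor 1300/65 = 20
Step 2: 110 μL + 4550 μL = 4660 μL total → factor 4660/110 = 42.364
Step 3: 3.25 mL + 10.7 mL = 13.95 mL total → factor 13.95/3.25 = 4.2923
Step 4: 70 μL brought to 1300 μL → factor 1300/70 = 18.571
Step 5: 220 μL + 4500 μL = 4720 μL total → factor 4720/220 = 21.455
Overall dilution factor = 20 × 42.364 × 4.2923 × 18.571 × 21.455 = 1.449 × 10^6
Stock = 1.04 nM × 1.449 × 10^6 = 1.507 × 10^6 nM = 1.51 mM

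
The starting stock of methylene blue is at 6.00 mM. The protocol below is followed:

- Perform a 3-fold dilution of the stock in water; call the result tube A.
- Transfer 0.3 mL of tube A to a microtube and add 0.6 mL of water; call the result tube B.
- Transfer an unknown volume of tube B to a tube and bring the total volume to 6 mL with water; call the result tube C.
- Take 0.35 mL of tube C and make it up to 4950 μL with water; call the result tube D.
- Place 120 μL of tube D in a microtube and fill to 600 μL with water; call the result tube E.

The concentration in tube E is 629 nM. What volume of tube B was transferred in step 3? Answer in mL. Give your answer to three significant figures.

Step 1: 3-fold → factor 3
Step 2: 0.3 mL + 0.6 mL = 0.9 mL total → factor 0.9/0.3 = 3
Step 3: v brought to 6 mL → factor = 6 mL/v
Step 4: 0.35 mL brought to 4950 μL → factor 4.95/0.35 = 14.143
Step 5: 120 μL brought to 600 μL → factor 600/120 = 5
Product of known-step factors = 636.43
Overall factor = 6.00 mM / (629 nM) = 9539
Step-3 factor = 9539 / 636.43 = 14.988
v = 6 mL / 14.988 = 0.400 mL

0.400 mL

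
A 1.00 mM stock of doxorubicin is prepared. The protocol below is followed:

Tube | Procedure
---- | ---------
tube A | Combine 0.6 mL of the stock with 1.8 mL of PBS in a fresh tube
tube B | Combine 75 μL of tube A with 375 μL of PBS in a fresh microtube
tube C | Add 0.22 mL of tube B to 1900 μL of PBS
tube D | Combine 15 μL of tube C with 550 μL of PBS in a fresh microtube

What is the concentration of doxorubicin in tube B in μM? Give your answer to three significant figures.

41.7 μM

Step 1: 0.6 mL + 1.8 mL = 2.4 mL total → factor 2.4/0.6 = 4
Step 2: 75 μL + 375 μL = 450 μL total → factor 450/75 = 6
Dilution factor through tube B = 4 × 6 = 24
[tube B] = 1.00 mM / 24 = 0.04167 mM = 41.7 μM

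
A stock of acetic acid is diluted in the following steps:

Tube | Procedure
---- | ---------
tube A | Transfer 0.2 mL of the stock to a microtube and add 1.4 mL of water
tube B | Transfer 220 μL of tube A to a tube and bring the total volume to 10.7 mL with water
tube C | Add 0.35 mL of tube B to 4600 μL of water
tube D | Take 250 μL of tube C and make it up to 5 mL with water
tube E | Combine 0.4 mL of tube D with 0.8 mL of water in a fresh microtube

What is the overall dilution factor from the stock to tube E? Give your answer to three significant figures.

3.30 × 10^5

Step 1: 0.2 mL + 1.4 mL = 1.6 mL total → factor 1.6/0.2 = 8
Step 2: 220 μL brought to 10.7 mL → factor 10700/220 = 48.636
Step 3: 0.35 mL + 4600 μL = 4.95 mL total → factor 4.95/0.35 = 14.143
Step 4: 250 μL brought to 5 mL → factor 5000/250 = 20
Step 5: 0.4 mL + 0.8 mL = 1.2 mL total → factor 1.2/0.4 = 3
Overall dilution factor = 8 × 48.636 × 14.143 × 20 × 3 = 3.3017 × 10^5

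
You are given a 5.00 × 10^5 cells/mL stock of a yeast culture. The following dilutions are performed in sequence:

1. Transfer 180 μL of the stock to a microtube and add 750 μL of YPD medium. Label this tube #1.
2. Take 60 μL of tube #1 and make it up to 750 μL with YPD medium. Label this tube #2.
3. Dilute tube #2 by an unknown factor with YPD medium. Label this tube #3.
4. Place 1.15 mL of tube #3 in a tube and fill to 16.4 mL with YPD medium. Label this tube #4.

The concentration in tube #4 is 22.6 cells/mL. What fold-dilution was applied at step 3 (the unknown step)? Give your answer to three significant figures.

24.0-fold

Step 1: 180 μL + 750 μL = 930 μL total → factor 930/180 = 5.1667
Step 2: 60 μL brought to 750 μL → factor 750/60 = 12.5
Step 3: unknown factor x
Step 4: 1.15 mL brought to 16.4 mL → factor 16.4/1.15 = 14.261
Product of known-step factors = 921.01
Overall factor = 5.00 × 10^5 cells/mL / (22.6 cells/mL) = 22124
x = 22124 / 921.01 = 24.0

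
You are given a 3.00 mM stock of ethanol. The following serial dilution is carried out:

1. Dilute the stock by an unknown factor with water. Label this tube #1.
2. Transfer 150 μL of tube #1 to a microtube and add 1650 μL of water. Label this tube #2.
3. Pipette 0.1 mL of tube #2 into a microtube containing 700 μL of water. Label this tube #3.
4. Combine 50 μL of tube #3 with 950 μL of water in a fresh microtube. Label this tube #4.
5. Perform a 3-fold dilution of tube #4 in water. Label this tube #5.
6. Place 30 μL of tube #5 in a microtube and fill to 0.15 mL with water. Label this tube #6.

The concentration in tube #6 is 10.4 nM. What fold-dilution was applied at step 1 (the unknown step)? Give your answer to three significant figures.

Step 1: unknown factor x
Step 2: 150 μL + 1650 μL = 1800 μL total → factor 1800/150 = 12
Step 3: 0.1 mL + 700 μL = 0.8 mL total → factor 0.8/0.1 = 8
Step 4: 50 μL + 950 μL = 1000 μL total → factor 1000/50 = 20
Step 5: 3-fold → factor 3
Step 6: 30 μL brought to 0.15 mL → factor 150/30 = 5
Product of known-step factors = 28800
Overall factor = 3.00 mM / (10.4 nM) = 2.8846 × 10^5
x = 2.8846 × 10^5 / 28800 = 10.0

10.0-fold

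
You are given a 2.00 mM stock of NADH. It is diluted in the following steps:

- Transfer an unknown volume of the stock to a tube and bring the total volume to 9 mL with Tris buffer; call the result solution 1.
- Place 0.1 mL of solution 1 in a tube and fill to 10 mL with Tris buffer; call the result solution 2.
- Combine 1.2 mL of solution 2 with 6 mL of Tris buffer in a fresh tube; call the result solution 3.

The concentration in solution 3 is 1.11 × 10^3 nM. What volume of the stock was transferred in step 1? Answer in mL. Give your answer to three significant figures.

Step 1: v brought to 9 mL → factor = 9 mL/v
Step 2: 0.1 mL brought to 10 mL → factor 10/0.1 = 100
Step 3: 1.2 mL + 6 mL = 7.2 mL total → factor 7.2/1.2 = 6
Product of known-step factors = 600
Overall factor = 2.00 mM / (1.11 × 10^3 nM) = 1801.8
Step-1 factor = 1801.8 / 600 = 3.003
v = 9 mL / 3.003 = 3.00 mL

3.00 mL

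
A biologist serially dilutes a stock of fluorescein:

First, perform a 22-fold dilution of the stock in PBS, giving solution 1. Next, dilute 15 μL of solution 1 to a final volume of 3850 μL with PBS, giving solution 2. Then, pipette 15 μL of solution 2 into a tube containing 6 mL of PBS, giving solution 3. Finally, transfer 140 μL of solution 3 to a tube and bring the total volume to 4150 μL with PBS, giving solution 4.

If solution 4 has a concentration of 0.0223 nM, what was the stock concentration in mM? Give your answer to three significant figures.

Step 1: 22-fold → factor 22
Step 2: 15 μL brought to 3850 μL → factor 3850/15 = 256.67
Step 3: 15 μL + 6 mL = 6015 μL total → factor 6015/15 = 401
Step 4: 140 μL brought to 4150 μL → factor 4150/140 = 29.643
Overall dilution factor = 22 × 256.67 × 401 × 29.643 = 6.7121 × 10^7
Stock = 0.0223 nM × 6.7121 × 10^7 = 1.497 × 10^6 nM = 1.50 mM

1.50 mM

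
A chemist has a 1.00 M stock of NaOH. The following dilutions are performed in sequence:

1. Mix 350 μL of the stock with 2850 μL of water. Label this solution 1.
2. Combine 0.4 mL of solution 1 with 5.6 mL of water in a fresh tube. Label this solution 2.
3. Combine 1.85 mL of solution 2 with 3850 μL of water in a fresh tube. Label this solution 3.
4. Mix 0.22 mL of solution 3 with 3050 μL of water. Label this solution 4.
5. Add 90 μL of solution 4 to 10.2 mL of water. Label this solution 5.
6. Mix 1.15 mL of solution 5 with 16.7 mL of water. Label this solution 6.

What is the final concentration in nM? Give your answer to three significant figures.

Step 1: 350 μL + 2850 μL = 3200 μL total → factor 3200/350 = 9.1429
Step 2: 0.4 mL + 5.6 mL = 6 mL total → factor 6/0.4 = 15
Step 3: 1.85 mL + 3850 μL = 5.7 mL total → factor 5.7/1.85 = 3.0811
Step 4: 0.22 mL + 3050 μL = 3.27 mL total → factor 3.27/0.22 = 14.864
Step 5: 90 μL + 10.2 mL = 10290 μL total → factor 10290/90 = 114.33
Step 6: 1.15 mL + 16.7 mL = 17.85 mL total → factor 17.85/1.15 = 15.522
Overall dilution factor = 9.1429 × 15 × 3.0811 × 14.864 × 114.33 × 15.522 = 1.1146 × 10^7
Final = 1.00 M / 1.1146 × 10^7 = 8.972 × 10^-8 M = 89.7 nM

89.7 nM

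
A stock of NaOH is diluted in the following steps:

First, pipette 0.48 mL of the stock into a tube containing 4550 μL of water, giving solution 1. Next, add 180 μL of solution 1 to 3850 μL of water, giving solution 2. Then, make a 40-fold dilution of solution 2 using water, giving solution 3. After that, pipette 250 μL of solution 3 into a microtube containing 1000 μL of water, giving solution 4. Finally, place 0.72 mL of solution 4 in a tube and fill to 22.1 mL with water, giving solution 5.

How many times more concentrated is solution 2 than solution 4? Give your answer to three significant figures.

Step 1: 0.48 mL + 4550 μL = 5.03 mL total → factor 5.03/0.48 = 10.479
Step 2: 180 μL + 3850 μL = 4030 μL total → factor 4030/180 = 22.389
Step 3: 40-fold → factor 40
Step 4: 250 μL + 1000 μL = 1250 μL total → factor 1250/250 = 5
Dilution factor to solution 2 = 234.62; to solution 4 = 46923
[solution 2]/[solution 4] = (factor to solution 4)/(factor to solution 2) = 46923/234.62 = 200

200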